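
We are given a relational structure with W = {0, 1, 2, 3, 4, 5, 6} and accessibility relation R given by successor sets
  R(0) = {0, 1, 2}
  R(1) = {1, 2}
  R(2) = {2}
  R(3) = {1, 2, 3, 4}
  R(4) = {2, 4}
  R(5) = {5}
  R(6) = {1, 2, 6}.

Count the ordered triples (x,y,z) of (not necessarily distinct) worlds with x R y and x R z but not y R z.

15

Enumerating: (0,1,0), (0,2,0), (0,2,1), (1,2,1), (3,1,3), (3,1,4), (3,2,1), (3,2,3), (3,2,4), (3,4,1), (3,4,3), (4,2,4), (6,1,6), (6,2,1), (6,2,6).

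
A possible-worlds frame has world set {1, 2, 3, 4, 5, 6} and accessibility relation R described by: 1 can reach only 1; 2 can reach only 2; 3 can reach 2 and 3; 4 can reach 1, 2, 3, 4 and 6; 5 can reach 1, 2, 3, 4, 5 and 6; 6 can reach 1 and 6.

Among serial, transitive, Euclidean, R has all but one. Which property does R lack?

Serial: yes — every world has a successor (e.g. 1 R 1).
Transitive: yes — every two-step R-path is closed by a direct edge.
Euclidean: no — 4 R 1 and 4 R 2, but not 1 R 2.
Only Euclidean fails.

Euclidean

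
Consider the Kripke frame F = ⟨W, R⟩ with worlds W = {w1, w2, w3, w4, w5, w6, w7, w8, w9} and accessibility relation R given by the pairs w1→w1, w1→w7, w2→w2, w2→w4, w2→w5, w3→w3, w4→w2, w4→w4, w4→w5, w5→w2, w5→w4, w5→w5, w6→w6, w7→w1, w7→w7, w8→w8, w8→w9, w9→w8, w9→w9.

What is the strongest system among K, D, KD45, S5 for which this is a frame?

Serial (axiom D): yes — every world has a successor (e.g. w1 R w1).
Euclidean (axiom 5): yes — any two successors of a common world are R-related.
Transitive (axiom 4): yes — every two-step R-path is closed by a direct edge.
Reflexive (axiom T): yes — every world is R-related to itself.
So F validates K, D, KD45, S5. The strongest is S5.

S5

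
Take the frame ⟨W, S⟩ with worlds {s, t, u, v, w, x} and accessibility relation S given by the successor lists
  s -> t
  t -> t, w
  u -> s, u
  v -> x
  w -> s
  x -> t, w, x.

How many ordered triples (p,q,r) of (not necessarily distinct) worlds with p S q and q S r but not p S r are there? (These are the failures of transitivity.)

7

Enumerating: (s,t,w), (t,w,s), (u,s,t), (v,x,t), (v,x,w), (w,s,t), (x,w,s).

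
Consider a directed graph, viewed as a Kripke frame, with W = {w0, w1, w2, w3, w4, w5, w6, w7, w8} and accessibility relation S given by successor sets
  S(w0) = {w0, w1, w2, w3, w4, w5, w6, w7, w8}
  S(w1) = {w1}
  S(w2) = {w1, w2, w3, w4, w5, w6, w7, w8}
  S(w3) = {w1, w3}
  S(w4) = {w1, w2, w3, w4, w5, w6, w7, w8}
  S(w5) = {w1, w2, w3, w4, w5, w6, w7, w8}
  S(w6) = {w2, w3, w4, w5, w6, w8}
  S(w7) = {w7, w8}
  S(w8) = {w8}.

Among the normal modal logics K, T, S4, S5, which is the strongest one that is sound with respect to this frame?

T

Reflexive (axiom T): yes — every world is S-related to itself.
Transitive (axiom 4): no — w6 S w2 and w2 S w1, but not w6 S w1.
Euclidean (axiom 5): no — w0 S w1 and w0 S w2, but not w1 S w2.
So F validates K, T; S4 would additionally require S to be transitive. The strongest is T.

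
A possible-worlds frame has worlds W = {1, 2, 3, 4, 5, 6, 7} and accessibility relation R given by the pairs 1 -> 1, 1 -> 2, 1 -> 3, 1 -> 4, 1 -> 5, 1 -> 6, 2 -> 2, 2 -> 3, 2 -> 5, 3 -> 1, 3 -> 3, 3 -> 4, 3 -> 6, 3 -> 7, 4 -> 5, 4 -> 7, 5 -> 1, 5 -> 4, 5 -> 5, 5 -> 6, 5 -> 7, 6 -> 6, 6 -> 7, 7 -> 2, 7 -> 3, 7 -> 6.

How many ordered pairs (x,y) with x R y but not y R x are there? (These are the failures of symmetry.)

11

Enumerating: (1,2), (1,4), (1,6), (2,3), (2,5), (3,4), (3,6), (4,7), (5,6), (5,7), (7,2).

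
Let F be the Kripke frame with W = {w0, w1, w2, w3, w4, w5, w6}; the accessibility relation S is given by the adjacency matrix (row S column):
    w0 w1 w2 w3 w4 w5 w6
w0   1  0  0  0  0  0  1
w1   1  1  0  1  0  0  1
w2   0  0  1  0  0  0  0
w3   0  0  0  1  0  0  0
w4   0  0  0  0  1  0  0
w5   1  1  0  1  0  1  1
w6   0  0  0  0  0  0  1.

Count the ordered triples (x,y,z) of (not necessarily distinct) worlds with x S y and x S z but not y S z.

Enumerating: (w0,w6,w0), (w1,w0,w1), (w1,w0,w3), (w1,w3,w0), (w1,w3,w1), (w1,w3,w6), (w1,w6,w0), (w1,w6,w1), (w1,w6,w3), (w5,w0,w1), (w5,w0,w3), (w5,w0,w5), … and 9 more.
Total: 21.

21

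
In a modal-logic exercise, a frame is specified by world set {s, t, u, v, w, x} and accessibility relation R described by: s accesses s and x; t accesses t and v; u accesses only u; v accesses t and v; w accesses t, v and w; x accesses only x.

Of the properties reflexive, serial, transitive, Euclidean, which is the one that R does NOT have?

Reflexive: yes — every world is R-related to itself.
Serial: yes — every world has a successor (e.g. s R s).
Transitive: yes — every two-step R-path is closed by a direct edge.
Euclidean: no — s R x and s R s, but not x R s.
Only Euclidean fails.

Euclidean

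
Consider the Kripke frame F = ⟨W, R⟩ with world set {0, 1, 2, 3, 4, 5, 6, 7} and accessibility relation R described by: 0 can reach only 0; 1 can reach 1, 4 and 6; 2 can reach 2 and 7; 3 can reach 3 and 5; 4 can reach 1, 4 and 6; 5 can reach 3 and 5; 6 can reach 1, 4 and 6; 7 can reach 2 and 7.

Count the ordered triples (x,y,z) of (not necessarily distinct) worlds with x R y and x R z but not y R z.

R is Euclidean; there are no such tuples.

0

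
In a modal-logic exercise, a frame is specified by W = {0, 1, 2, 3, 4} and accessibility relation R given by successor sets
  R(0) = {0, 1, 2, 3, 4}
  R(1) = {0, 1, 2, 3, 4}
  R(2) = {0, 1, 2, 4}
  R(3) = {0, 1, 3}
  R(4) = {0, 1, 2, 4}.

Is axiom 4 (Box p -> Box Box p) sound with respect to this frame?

No

The schema 4 characterises exactly the transitive frames.
Transitive: no — 2 R 0 and 0 R 3, but not 2 R 3.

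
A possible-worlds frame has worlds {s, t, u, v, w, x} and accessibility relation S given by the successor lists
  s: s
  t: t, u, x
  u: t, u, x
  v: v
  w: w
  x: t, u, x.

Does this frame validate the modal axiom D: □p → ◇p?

Yes

By correspondence theory, D is valid on a frame iff S is serial.
Serial: yes — every world has a successor (e.g. s S s).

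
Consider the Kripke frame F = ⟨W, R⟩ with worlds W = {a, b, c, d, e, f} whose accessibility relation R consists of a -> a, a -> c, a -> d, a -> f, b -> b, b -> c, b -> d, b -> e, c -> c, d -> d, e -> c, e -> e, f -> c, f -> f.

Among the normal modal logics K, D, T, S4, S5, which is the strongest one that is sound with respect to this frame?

Serial (axiom D): yes — every world has a successor (e.g. a R a).
Reflexive (axiom T): yes — every world is R-related to itself.
Transitive (axiom 4): yes — every two-step R-path is closed by a direct edge.
Euclidean (axiom 5): no — a R c and a R d, but not c R d.
So F validates K, D, T, S4; S5 would additionally require R to be Euclidean. The strongest is S4.

S4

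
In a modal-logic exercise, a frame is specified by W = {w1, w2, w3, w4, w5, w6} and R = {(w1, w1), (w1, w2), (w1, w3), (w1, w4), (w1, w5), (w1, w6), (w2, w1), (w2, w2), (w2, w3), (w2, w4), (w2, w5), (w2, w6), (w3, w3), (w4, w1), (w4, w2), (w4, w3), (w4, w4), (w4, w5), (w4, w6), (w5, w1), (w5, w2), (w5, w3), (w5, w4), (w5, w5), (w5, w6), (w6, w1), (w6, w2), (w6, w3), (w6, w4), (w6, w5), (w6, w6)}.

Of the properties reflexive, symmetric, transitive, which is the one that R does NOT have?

Reflexive: yes — every world is R-related to itself.
Symmetric: no — w1 R w3 but not w3 R w1.
Transitive: yes — every two-step R-path is closed by a direct edge.
Only symmetric fails.

symmetric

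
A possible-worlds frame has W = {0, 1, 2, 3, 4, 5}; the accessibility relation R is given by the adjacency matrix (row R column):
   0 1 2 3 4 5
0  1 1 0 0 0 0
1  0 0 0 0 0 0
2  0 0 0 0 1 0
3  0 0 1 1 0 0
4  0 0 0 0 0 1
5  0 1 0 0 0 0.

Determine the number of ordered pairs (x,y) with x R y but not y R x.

5

Enumerating: (0,1), (2,4), (3,2), (4,5), (5,1).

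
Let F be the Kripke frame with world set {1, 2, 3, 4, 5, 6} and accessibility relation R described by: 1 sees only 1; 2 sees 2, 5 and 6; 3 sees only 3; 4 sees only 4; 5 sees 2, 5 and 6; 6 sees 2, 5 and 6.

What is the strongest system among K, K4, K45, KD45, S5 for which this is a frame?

Transitive (axiom 4): yes — every two-step R-path is closed by a direct edge.
Euclidean (axiom 5): yes — any two successors of a common world are R-related.
Serial (axiom D): yes — every world has a successor (e.g. 1 R 1).
Reflexive (axiom T): yes — every world is R-related to itself.
So F validates K, K4, K45, KD45, S5. The strongest is S5.

S5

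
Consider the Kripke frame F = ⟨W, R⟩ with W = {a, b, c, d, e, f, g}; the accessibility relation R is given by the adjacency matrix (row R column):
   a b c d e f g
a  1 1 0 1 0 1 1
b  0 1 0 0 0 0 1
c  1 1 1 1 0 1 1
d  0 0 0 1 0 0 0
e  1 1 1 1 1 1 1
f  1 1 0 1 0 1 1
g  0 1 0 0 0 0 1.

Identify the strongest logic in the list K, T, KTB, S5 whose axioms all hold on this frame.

T

Reflexive (axiom T): yes — every world is R-related to itself.
Symmetric (axiom B): no — a R b but not b R a.
Euclidean (axiom 5): no — a R b and a R d, but not b R d.
So F validates K, T; KTB would additionally require R to be symmetric. The strongest is T.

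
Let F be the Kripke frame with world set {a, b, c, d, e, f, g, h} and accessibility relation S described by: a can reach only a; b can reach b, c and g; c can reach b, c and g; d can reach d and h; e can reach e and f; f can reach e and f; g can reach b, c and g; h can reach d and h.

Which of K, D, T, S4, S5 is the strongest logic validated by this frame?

Serial (axiom D): yes — every world has a successor (e.g. a S a).
Reflexive (axiom T): yes — every world is S-related to itself.
Transitive (axiom 4): yes — every two-step S-path is closed by a direct edge.
Euclidean (axiom 5): yes — any two successors of a common world are S-related.
So F validates K, D, T, S4, S5. The strongest is S5.

S5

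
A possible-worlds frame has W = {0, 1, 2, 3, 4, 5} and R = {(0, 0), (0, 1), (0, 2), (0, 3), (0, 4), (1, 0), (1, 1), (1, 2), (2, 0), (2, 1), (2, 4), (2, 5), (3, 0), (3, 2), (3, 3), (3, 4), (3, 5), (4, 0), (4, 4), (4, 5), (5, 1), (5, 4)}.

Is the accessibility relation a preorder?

No

Reflexive: no — 2 is not related to itself.
Transitive: no — 0 R 2 and 2 R 5, but not 0 R 5.
So R is not a preorder.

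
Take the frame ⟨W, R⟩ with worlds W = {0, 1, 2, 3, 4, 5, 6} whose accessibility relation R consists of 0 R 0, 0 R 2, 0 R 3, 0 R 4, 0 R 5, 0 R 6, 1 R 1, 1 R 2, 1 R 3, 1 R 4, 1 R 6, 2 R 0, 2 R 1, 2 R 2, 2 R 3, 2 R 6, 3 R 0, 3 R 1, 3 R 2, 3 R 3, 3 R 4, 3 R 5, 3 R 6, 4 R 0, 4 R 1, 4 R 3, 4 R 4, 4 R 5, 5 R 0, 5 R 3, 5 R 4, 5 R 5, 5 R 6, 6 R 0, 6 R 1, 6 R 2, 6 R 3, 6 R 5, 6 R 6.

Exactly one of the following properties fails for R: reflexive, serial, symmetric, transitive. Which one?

Reflexive: yes — every world is R-related to itself.
Serial: yes — every world has a successor (e.g. 0 R 0).
Symmetric: yes — every pair in R has its reverse in R.
Transitive: no — 0 R 2 and 2 R 1, but not 0 R 1.
Only transitive fails.

transitive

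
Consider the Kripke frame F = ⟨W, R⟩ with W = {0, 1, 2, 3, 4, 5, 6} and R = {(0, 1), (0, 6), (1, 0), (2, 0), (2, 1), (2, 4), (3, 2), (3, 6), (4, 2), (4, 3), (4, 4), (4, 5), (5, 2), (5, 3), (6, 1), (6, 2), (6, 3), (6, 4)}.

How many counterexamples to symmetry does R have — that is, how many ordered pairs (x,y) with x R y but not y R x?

11

Enumerating: (0,6), (2,0), (2,1), (3,2), (4,3), (4,5), (5,2), (5,3), (6,1), (6,2), (6,4).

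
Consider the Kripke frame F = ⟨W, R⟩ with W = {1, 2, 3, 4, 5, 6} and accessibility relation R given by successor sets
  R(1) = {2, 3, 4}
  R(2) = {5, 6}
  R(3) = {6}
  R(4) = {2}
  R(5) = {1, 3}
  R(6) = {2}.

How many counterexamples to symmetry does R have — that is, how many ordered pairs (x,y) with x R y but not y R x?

8

Enumerating: (1,2), (1,3), (1,4), (2,5), (3,6), (4,2), (5,1), (5,3).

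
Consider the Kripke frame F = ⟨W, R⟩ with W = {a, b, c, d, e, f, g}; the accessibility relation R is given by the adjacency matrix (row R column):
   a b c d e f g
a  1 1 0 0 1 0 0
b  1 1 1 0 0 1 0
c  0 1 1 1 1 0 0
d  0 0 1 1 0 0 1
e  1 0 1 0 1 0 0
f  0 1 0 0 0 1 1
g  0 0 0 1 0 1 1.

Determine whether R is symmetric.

Symmetric: yes — every pair in R has its reverse in R.

Yes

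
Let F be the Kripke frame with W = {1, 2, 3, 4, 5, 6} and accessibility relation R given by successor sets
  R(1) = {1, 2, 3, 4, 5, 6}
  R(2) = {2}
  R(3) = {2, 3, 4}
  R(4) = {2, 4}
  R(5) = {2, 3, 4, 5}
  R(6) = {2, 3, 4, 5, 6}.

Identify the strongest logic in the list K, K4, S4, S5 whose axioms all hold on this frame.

S4

Transitive (axiom 4): yes — every two-step R-path is closed by a direct edge.
Reflexive (axiom T): yes — every world is R-related to itself.
Euclidean (axiom 5): no — 1 R 2 and 1 R 3, but not 2 R 3.
So F validates K, K4, S4; S5 would additionally require R to be Euclidean. The strongest is S4.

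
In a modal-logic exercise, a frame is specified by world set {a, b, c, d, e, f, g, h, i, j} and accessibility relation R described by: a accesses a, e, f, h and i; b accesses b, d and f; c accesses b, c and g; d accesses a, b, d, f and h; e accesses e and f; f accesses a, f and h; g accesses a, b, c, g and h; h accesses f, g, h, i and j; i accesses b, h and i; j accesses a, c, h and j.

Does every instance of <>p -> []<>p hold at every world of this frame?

Axiom 5 corresponds to the accessibility relation being Euclidean.
Euclidean: no — a R e and a R h, but not e R h.

No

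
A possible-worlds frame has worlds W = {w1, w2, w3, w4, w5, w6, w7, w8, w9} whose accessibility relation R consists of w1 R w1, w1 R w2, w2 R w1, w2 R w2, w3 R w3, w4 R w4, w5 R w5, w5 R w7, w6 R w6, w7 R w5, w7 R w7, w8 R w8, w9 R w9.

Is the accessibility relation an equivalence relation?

Reflexive: yes — every world is R-related to itself.
Symmetric: yes — every pair in R has its reverse in R.
Transitive: yes — every two-step R-path is closed by a direct edge.
So R is an equivalence relation.

Yes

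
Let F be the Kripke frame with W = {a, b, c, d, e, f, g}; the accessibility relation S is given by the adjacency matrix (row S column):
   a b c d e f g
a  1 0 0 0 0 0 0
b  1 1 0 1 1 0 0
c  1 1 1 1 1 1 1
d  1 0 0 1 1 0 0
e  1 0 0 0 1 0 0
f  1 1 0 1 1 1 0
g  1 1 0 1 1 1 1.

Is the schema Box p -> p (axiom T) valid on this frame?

The schema T characterises exactly the reflexive frames.
Reflexive: yes — every world is S-related to itself.

Yes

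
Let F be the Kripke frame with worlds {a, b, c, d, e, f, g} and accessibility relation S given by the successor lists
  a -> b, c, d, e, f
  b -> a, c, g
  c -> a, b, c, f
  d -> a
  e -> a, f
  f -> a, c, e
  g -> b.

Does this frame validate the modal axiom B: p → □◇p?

By correspondence theory, B is valid on a frame iff S is symmetric.
Symmetric: yes — every pair in S has its reverse in S.

Yes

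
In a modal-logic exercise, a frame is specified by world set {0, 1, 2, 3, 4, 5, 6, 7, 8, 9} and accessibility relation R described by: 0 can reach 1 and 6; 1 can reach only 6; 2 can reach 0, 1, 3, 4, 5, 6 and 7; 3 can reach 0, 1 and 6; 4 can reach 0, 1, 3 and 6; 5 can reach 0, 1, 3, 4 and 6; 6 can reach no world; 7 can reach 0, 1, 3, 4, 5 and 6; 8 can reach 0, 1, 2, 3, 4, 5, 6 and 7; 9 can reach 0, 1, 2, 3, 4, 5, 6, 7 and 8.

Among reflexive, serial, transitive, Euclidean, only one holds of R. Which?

transitive

Reflexive: no — 0 is not related to itself.
Serial: no — 6 has no R-successor.
Transitive: yes — every two-step R-path is closed by a direct edge.
Euclidean: no — 0 R 6 and 0 R 1, but not 6 R 1.
Only transitive holds.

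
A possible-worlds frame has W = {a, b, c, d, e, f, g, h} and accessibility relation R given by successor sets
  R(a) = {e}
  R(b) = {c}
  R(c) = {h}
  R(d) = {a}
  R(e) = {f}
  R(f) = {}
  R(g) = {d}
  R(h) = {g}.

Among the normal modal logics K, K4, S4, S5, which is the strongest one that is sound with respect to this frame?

Transitive (axiom 4): no — a R e and e R f, but not a R f.
Reflexive (axiom T): no — a is not related to itself.
Euclidean (axiom 5): no — a R e and a R e, but not e R e.
So F validates K; K4 would additionally require R to be transitive. The strongest is K.

K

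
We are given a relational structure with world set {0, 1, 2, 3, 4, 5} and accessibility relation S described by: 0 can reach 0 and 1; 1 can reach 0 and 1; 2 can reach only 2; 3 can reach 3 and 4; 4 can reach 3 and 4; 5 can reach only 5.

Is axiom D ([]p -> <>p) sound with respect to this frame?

Axiom D corresponds to the accessibility relation being serial.
Serial: yes — every world has a successor (e.g. 0 S 0).

Yes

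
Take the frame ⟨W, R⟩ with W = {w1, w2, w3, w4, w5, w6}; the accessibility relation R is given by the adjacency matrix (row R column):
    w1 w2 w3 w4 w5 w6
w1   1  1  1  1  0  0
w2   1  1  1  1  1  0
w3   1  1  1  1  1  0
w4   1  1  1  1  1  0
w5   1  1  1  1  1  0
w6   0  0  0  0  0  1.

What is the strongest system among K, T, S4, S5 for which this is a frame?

Reflexive (axiom T): yes — every world is R-related to itself.
Transitive (axiom 4): no — w1 R w2 and w2 R w5, but not w1 R w5.
Euclidean (axiom 5): no — w2 R w1 and w2 R w5, but not w1 R w5.
So F validates K, T; S4 would additionally require R to be transitive. The strongest is T.

T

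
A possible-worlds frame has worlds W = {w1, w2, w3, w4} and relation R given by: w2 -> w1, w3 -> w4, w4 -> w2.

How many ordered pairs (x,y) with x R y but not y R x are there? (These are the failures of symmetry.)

Enumerating: (w2,w1), (w3,w4), (w4,w2).

3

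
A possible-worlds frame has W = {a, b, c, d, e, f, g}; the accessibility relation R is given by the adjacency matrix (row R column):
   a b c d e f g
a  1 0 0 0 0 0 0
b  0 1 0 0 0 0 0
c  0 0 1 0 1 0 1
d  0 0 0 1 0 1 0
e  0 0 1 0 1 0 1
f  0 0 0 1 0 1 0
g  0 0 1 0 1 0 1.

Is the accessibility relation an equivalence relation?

Yes

Reflexive: yes — every world is R-related to itself.
Symmetric: yes — every pair in R has its reverse in R.
Transitive: yes — every two-step R-path is closed by a direct edge.
So R is an equivalence relation.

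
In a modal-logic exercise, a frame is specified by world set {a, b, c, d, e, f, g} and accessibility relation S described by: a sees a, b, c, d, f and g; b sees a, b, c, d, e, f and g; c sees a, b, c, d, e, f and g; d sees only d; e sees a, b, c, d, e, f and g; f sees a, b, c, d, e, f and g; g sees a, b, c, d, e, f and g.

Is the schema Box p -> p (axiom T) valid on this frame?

Yes

By correspondence theory, T is valid on a frame iff S is reflexive.
Reflexive: yes — every world is S-related to itself.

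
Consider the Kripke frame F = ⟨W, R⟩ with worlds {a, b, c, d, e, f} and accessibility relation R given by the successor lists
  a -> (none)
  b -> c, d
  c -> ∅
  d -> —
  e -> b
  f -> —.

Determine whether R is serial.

Serial: no — a has no R-successor.

No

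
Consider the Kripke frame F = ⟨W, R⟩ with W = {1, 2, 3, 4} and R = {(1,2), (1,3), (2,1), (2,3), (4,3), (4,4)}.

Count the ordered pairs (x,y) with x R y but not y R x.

Enumerating: (1,3), (2,3), (4,3).

3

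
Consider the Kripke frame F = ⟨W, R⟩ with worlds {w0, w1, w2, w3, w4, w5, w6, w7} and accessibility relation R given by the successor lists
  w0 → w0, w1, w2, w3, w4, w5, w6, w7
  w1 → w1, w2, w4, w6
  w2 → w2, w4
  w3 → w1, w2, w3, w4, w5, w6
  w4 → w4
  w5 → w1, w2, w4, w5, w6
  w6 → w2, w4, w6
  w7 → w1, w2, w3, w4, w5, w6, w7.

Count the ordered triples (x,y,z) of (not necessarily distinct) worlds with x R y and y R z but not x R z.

R is transitive; there are no such tuples.

0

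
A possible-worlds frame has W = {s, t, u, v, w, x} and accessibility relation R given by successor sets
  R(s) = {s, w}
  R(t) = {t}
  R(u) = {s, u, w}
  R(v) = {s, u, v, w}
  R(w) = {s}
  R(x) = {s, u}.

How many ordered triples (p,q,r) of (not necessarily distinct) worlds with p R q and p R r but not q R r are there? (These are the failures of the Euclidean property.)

11

Enumerating: (s,w,w), (u,s,u), (u,w,u), (u,w,w), (v,s,u), (v,s,v), (v,u,v), (v,w,u), (v,w,v), (v,w,w), (x,s,u).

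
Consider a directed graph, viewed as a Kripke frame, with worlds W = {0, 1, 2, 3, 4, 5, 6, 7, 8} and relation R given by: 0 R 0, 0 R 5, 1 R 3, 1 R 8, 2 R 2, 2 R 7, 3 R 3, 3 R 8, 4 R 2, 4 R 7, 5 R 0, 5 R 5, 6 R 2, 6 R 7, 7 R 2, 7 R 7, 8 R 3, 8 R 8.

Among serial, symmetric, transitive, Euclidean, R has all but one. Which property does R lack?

symmetric

Serial: yes — every world has a successor (e.g. 0 R 0).
Symmetric: no — 1 R 3 but not 3 R 1.
Transitive: yes — every two-step R-path is closed by a direct edge.
Euclidean: yes — any two successors of a common world are R-related.
Only symmetric fails.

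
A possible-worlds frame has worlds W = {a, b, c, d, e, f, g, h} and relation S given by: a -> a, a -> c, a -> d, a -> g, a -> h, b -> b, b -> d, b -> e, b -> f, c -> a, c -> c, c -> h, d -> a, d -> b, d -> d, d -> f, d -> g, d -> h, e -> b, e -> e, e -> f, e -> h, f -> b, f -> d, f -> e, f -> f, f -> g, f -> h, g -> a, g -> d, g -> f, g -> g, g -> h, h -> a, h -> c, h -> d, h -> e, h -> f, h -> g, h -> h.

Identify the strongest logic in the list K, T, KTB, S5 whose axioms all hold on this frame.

KTB

Reflexive (axiom T): yes — every world is S-related to itself.
Symmetric (axiom B): yes — every pair in S has its reverse in S.
Euclidean (axiom 5): no — a S c and a S d, but not c S d.
So F validates K, T, KTB; S5 would additionally require S to be Euclidean. The strongest is KTB.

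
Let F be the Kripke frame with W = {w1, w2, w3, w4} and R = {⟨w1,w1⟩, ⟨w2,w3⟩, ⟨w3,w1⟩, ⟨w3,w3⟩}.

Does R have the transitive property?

No

Transitive: no — w2 R w3 and w3 R w1, but not w2 R w1.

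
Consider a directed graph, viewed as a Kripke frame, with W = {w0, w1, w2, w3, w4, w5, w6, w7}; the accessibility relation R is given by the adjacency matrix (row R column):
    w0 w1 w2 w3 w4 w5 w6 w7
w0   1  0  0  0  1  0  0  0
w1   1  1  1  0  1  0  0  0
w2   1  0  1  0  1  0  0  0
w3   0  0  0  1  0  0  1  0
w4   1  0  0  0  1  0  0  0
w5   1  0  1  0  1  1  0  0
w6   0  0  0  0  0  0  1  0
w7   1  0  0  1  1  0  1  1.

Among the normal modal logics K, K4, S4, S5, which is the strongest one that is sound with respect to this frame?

S4

Transitive (axiom 4): yes — every two-step R-path is closed by a direct edge.
Reflexive (axiom T): yes — every world is R-related to itself.
Euclidean (axiom 5): no — w1 R w0 and w1 R w2, but not w0 R w2.
So F validates K, K4, S4; S5 would additionally require R to be Euclidean. The strongest is S4.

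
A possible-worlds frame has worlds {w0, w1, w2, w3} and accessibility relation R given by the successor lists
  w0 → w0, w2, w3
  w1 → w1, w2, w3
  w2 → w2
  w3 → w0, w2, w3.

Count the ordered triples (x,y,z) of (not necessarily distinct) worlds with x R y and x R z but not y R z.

7

Enumerating: (w0,w2,w0), (w0,w2,w3), (w1,w2,w1), (w1,w2,w3), (w1,w3,w1), (w3,w2,w0), (w3,w2,w3).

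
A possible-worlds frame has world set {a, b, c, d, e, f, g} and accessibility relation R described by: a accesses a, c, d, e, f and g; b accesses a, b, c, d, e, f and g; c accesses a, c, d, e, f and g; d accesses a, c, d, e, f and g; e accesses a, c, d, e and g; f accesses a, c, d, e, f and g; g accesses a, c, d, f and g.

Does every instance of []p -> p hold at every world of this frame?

Yes

The schema T characterises exactly the reflexive frames.
Reflexive: yes — every world is R-related to itself.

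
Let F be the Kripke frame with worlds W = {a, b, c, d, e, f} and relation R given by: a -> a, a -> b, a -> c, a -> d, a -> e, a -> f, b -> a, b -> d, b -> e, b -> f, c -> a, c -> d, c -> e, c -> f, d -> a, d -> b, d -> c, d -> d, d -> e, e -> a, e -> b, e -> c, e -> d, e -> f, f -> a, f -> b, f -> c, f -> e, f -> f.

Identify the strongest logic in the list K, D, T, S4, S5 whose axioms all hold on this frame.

D

Serial (axiom D): yes — every world has a successor (e.g. a R a).
Reflexive (axiom T): no — b is not related to itself.
Transitive (axiom 4): no — b R a and a R c, but not b R c.
Euclidean (axiom 5): no — a R b and a R c, but not b R c.
So F validates K, D; T would additionally require R to be reflexive. The strongest is D.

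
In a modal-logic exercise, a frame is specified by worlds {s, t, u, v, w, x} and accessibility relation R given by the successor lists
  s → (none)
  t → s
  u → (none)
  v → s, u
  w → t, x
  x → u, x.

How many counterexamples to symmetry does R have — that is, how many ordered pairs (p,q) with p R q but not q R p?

Enumerating: (t,s), (v,s), (v,u), (w,t), (w,x), (x,u).

6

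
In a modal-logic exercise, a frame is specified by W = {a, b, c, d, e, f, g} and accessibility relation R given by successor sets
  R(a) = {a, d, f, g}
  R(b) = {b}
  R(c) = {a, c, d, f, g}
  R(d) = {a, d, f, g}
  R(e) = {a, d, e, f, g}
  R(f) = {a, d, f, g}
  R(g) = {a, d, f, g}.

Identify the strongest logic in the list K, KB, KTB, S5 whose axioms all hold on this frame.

Symmetric (axiom B): no — c R a but not a R c.
Reflexive (axiom T): yes — every world is R-related to itself.
Euclidean (axiom 5): no — c R a and c R c, but not a R c.
So F validates K; KB would additionally require R to be symmetric. The strongest is K.

K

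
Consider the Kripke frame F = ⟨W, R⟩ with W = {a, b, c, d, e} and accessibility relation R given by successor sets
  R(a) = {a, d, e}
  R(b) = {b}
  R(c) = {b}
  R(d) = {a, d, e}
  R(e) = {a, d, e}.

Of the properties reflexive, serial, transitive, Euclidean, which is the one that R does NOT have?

Reflexive: no — c is not related to itself.
Serial: yes — every world has a successor (e.g. a R a).
Transitive: yes — every two-step R-path is closed by a direct edge.
Euclidean: yes — any two successors of a common world are R-related.
Only reflexive fails.

reflexive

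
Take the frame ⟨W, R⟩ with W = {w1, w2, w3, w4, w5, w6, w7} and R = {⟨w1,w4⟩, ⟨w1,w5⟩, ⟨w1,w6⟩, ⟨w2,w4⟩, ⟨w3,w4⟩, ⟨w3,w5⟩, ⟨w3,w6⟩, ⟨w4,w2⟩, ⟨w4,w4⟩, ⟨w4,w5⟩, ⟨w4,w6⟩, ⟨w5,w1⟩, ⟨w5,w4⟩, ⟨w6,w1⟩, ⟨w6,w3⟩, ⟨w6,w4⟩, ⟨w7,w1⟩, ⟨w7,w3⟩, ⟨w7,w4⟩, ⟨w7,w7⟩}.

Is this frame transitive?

No

Transitive: no — w1 R w4 and w4 R w2, but not w1 R w2.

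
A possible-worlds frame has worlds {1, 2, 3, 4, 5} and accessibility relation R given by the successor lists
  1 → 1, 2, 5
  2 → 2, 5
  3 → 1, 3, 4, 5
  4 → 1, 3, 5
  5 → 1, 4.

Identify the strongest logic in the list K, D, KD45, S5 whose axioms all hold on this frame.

Serial (axiom D): yes — every world has a successor (e.g. 1 R 1).
Euclidean (axiom 5): no — 1 R 5 and 1 R 2, but not 5 R 2.
Transitive (axiom 4): no — 1 R 5 and 5 R 4, but not 1 R 4.
Reflexive (axiom T): no — 4 is not related to itself.
So F validates K, D; KD45 would additionally require R to be Euclidean and transitive. The strongest is D.

D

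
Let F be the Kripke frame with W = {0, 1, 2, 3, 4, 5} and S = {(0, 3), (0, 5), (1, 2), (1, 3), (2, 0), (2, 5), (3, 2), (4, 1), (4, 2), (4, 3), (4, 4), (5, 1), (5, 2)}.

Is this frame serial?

Yes

Serial: yes — every world has a successor (e.g. 0 S 3).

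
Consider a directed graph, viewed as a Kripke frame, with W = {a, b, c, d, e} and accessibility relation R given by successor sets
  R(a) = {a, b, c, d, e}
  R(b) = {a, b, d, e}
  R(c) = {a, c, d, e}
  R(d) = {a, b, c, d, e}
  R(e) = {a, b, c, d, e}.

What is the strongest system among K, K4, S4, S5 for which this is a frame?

K

Transitive (axiom 4): no — b R a and a R c, but not b R c.
Reflexive (axiom T): yes — every world is R-related to itself.
Euclidean (axiom 5): no — a R b and a R c, but not b R c.
So F validates K; K4 would additionally require R to be transitive. The strongest is K.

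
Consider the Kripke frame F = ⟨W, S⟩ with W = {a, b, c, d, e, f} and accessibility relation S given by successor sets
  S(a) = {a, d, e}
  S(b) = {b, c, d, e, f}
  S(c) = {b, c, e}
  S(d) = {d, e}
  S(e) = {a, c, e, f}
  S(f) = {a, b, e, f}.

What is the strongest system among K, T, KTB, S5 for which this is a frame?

T

Reflexive (axiom T): yes — every world is S-related to itself.
Symmetric (axiom B): no — a S d but not d S a.
Euclidean (axiom 5): no — a S e and a S d, but not e S d.
So F validates K, T; KTB would additionally require S to be symmetric. The strongest is T.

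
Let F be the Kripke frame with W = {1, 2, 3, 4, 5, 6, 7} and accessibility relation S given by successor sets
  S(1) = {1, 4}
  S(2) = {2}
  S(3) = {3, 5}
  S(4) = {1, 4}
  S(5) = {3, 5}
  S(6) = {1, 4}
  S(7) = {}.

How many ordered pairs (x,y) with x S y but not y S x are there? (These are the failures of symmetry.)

2

Enumerating: (6,1), (6,4).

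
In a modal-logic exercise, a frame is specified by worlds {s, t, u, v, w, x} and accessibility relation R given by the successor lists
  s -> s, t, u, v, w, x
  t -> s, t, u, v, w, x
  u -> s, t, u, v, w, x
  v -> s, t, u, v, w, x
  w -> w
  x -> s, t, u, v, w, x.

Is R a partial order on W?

Reflexive: yes — every world is R-related to itself.
Transitive: yes — every two-step R-path is closed by a direct edge.
Antisymmetric: no — s R t and t R s with s ≠ t.
So R is not a partial order.

No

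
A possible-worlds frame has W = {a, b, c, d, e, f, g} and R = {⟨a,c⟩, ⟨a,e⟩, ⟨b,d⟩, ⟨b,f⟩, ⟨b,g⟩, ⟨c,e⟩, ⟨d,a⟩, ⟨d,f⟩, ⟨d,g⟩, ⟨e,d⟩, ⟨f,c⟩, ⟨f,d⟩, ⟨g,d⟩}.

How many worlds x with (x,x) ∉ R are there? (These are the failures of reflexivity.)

7

Enumerating: a, b, c, d, e, f, g.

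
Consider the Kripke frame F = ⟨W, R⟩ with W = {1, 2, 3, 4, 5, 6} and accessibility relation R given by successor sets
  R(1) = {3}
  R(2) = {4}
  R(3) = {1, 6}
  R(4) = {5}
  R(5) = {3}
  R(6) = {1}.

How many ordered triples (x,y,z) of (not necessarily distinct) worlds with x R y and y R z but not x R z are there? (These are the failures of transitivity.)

Enumerating: (1,3,1), (1,3,6), (2,4,5), (3,1,3), (4,5,3), (5,3,1), (5,3,6), (6,1,3).

8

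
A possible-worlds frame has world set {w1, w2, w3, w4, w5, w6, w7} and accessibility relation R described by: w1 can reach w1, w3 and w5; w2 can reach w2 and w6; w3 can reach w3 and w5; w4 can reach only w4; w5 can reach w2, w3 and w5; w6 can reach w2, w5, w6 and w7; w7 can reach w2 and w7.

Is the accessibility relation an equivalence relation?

No

Reflexive: yes — every world is R-related to itself.
Symmetric: no — w1 R w3 but not w3 R w1.
Transitive: no — w1 R w5 and w5 R w2, but not w1 R w2.
So R is not an equivalence relation.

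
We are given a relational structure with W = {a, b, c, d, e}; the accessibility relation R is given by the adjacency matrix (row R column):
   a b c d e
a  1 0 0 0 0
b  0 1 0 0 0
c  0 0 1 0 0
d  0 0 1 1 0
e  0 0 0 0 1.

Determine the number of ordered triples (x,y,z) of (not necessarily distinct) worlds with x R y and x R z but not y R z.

1

Enumerating: (d,c,d).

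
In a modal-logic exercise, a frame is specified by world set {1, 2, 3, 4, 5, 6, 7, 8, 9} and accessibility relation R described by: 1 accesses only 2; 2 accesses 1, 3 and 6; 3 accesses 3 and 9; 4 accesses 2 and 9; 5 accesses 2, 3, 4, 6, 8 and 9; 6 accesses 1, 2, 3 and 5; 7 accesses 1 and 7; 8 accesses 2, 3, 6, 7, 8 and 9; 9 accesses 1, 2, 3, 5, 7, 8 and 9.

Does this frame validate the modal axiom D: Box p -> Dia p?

Yes

By correspondence theory, D is valid on a frame iff R is serial.
Serial: yes — every world has a successor (e.g. 1 R 2).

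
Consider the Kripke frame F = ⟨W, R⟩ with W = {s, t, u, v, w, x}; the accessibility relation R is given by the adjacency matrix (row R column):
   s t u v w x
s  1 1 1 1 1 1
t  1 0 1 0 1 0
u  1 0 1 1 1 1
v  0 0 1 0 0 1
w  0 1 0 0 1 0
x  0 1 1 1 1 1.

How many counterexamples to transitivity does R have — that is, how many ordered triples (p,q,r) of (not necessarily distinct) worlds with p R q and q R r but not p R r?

19

Enumerating: (t,s,t), (t,s,v), (t,s,x), (t,u,v), (t,u,x), (t,w,t), (u,s,t), (u,w,t), (u,x,t), (v,u,s), (v,u,v), (v,u,w), … and 7 more.
Total: 19.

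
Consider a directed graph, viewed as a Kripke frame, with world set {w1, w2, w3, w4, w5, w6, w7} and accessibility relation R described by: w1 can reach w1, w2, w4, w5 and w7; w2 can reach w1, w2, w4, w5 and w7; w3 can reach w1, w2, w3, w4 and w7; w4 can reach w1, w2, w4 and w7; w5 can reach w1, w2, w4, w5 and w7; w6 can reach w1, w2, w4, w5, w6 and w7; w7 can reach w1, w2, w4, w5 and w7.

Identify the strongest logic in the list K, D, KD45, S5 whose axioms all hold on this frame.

D

Serial (axiom D): yes — every world has a successor (e.g. w1 R w1).
Euclidean (axiom 5): no — w1 R w4 and w1 R w5, but not w4 R w5.
Transitive (axiom 4): no — w3 R w1 and w1 R w5, but not w3 R w5.
Reflexive (axiom T): yes — every world is R-related to itself.
So F validates K, D; KD45 would additionally require R to be Euclidean and transitive. The strongest is D.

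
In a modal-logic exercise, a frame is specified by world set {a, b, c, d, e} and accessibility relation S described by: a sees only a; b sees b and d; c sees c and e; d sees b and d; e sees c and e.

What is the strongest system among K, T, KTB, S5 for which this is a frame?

S5

Reflexive (axiom T): yes — every world is S-related to itself.
Symmetric (axiom B): yes — every pair in S has its reverse in S.
Euclidean (axiom 5): yes — any two successors of a common world are S-related.
So F validates K, T, KTB, S5. The strongest is S5.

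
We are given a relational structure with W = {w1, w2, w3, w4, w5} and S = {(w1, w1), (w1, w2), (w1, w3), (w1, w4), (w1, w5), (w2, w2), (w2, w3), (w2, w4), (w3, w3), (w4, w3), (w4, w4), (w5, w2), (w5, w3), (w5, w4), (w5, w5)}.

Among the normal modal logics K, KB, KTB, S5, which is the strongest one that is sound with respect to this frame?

Symmetric (axiom B): no — w1 S w2 but not w2 S w1.
Reflexive (axiom T): yes — every world is S-related to itself.
Euclidean (axiom 5): no — w1 S w2 and w1 S w5, but not w2 S w5.
So F validates K; KB would additionally require S to be symmetric. The strongest is K.

K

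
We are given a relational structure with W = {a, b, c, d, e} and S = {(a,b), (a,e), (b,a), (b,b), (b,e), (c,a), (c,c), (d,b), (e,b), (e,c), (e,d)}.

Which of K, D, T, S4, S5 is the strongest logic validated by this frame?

Serial (axiom D): yes — every world has a successor (e.g. a S b).
Reflexive (axiom T): no — a is not related to itself.
Transitive (axiom 4): no — a S e and e S c, but not a S c.
Euclidean (axiom 5): no — b S e and b S a, but not e S a.
So F validates K, D; T would additionally require S to be reflexive. The strongest is D.

D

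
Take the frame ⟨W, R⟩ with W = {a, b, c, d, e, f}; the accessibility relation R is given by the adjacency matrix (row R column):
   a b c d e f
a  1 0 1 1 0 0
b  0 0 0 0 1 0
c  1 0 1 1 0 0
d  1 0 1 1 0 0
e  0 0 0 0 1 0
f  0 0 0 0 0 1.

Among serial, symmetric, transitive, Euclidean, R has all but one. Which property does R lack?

symmetric

Serial: yes — every world has a successor (e.g. a R a).
Symmetric: no — b R e but not e R b.
Transitive: yes — every two-step R-path is closed by a direct edge.
Euclidean: yes — any two successors of a common world are R-related.
Only symmetric fails.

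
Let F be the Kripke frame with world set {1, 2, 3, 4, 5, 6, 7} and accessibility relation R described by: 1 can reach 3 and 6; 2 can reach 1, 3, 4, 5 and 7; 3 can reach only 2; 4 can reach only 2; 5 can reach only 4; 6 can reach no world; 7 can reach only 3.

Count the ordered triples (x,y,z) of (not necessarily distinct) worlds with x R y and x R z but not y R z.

30

Enumerating: (1,3,3), (1,3,6), (1,6,3), (1,6,6), (2,1,1), (2,1,4), (2,1,5), (2,1,7), (2,3,1), (2,3,3), (2,3,4), (2,3,5), … and 18 more.
Total: 30.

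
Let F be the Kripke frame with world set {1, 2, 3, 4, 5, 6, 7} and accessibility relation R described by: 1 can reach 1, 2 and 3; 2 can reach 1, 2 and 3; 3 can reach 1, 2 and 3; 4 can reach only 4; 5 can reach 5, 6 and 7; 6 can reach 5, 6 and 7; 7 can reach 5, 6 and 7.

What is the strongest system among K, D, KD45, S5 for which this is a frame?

S5

Serial (axiom D): yes — every world has a successor (e.g. 1 R 1).
Euclidean (axiom 5): yes — any two successors of a common world are R-related.
Transitive (axiom 4): yes — every two-step R-path is closed by a direct edge.
Reflexive (axiom T): yes — every world is R-related to itself.
So F validates K, D, KD45, S5. The strongest is S5.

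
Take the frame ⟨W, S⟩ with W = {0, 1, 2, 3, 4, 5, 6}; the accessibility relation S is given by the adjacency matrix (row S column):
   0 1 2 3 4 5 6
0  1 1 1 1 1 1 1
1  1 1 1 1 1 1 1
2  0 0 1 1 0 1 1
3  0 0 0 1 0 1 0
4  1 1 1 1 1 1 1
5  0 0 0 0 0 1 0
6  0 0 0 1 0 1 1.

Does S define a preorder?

Yes

Reflexive: yes — every world is S-related to itself.
Transitive: yes — every two-step S-path is closed by a direct edge.
So S is a preorder.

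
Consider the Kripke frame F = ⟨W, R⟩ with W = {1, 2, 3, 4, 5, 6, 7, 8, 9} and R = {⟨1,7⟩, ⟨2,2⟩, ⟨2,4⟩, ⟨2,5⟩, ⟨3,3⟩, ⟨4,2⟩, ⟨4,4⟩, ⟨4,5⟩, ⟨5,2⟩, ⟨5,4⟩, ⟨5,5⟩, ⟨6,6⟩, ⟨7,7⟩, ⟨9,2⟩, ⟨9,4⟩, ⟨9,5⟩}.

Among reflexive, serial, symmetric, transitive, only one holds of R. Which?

transitive

Reflexive: no — 1 is not related to itself.
Serial: no — 8 has no R-successor.
Symmetric: no — 1 R 7 but not 7 R 1.
Transitive: yes — every two-step R-path is closed by a direct edge.
Only transitive holds.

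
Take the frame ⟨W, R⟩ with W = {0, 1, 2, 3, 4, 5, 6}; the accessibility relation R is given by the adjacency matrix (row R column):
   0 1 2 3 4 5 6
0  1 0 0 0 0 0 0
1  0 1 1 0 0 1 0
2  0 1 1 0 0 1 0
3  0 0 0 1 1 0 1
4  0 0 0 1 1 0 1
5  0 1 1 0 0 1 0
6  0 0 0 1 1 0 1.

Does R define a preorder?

Yes

Reflexive: yes — every world is R-related to itself.
Transitive: yes — every two-step R-path is closed by a direct edge.
So R is a preorder.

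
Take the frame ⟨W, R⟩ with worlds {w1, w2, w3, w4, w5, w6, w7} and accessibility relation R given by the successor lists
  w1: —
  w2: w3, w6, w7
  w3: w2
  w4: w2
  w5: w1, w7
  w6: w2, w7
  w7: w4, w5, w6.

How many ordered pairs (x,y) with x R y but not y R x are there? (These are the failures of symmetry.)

4

Enumerating: (w2,w7), (w4,w2), (w5,w1), (w7,w4).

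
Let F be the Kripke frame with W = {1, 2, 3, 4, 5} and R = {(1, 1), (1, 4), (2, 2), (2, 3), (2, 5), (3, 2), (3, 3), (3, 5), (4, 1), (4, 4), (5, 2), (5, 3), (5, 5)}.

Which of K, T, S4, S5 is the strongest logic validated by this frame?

S5

Reflexive (axiom T): yes — every world is R-related to itself.
Transitive (axiom 4): yes — every two-step R-path is closed by a direct edge.
Euclidean (axiom 5): yes — any two successors of a common world are R-related.
So F validates K, T, S4, S5. The strongest is S5.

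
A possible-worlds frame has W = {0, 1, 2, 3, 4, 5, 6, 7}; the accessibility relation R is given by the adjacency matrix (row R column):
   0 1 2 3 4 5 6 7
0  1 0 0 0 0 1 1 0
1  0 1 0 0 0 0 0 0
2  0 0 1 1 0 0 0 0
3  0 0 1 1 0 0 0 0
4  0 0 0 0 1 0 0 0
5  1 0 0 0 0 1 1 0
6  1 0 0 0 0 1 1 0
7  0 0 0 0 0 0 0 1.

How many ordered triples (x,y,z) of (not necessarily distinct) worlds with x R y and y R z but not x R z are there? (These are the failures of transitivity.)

R is transitive; there are no such tuples.

0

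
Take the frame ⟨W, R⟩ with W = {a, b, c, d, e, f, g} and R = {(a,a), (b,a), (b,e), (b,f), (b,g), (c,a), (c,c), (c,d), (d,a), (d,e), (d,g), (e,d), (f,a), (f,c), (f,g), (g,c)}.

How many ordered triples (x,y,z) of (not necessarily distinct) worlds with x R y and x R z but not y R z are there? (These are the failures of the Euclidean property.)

31

Enumerating: (b,a,e), (b,a,f), (b,a,g), (b,e,a), (b,e,e), (b,e,f), (b,e,g), (b,f,e), (b,f,f), (b,g,a), (b,g,e), (b,g,f), … and 19 more.
Total: 31.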